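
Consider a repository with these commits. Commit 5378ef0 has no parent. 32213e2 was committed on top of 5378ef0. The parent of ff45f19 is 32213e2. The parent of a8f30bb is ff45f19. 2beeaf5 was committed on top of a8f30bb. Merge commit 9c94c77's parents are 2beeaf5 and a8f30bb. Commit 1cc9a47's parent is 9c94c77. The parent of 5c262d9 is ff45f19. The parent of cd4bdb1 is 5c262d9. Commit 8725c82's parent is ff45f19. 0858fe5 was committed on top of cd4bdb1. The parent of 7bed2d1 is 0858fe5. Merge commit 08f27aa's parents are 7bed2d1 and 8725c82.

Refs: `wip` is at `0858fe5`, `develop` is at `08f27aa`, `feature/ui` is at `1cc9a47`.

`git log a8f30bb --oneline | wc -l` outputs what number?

4

Walking parent pointers from a8f30bb: reachable set = {32213e2, 5378ef0, a8f30bb, ff45f19}.
That is 4 commits.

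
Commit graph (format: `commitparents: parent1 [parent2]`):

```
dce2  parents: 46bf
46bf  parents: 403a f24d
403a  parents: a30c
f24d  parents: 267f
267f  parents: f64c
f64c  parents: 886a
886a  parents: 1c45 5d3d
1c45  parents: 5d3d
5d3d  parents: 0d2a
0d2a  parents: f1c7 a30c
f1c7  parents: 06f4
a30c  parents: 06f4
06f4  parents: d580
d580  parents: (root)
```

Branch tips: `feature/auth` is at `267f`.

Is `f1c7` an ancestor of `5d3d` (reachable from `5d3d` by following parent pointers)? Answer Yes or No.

Ancestors of 5d3d (commits reachable by following parents): {06f4, 0d2a, 5d3d, a30c, d580, f1c7}.
f1c7 is in that set, so it is an ancestor of 5d3d.

Yes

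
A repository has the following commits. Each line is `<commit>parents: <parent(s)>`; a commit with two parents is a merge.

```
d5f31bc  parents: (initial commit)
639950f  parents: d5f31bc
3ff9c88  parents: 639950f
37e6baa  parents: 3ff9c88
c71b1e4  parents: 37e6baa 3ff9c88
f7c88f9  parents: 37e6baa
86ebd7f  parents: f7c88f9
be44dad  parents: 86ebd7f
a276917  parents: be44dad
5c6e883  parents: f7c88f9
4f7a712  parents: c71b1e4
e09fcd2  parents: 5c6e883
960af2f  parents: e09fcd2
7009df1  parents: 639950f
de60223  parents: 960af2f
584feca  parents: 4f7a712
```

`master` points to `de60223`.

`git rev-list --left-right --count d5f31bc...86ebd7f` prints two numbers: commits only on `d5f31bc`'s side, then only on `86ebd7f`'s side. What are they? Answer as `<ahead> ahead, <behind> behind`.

Reachable from d5f31bc: {d5f31bc}.
Reachable from 86ebd7f: {37e6baa, 3ff9c88, 639950f, 86ebd7f, d5f31bc, f7c88f9}.
Only in d5f31bc's history (ahead): {} — 0.
Only in 86ebd7f's history (behind): {37e6baa, 3ff9c88, 639950f, 86ebd7f, f7c88f9} — 5.

0 ahead, 5 behind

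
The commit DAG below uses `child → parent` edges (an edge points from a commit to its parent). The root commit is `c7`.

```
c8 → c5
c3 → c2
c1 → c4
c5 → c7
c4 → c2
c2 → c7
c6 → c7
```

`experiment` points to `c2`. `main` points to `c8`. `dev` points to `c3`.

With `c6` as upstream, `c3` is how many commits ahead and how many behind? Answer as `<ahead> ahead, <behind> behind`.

Reachable from c3: {c2, c3, c7}.
Reachable from c6: {c6, c7}.
Only in c3's history (ahead): {c2, c3} — 2.
Only in c6's history (behind): {c6} — 1.

2 ahead, 1 behind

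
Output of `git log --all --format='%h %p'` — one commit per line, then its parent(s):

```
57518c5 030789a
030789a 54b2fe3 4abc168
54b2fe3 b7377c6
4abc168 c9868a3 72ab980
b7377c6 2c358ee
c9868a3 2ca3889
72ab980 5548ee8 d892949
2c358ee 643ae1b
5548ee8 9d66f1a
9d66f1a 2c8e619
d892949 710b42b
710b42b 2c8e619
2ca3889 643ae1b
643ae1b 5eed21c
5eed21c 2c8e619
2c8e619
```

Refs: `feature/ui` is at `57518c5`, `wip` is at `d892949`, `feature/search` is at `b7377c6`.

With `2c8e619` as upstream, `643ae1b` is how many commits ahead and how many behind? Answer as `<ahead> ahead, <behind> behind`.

Reachable from 643ae1b: {2c8e619, 5eed21c, 643ae1b}.
Reachable from 2c8e619: {2c8e619}.
Only in 643ae1b's history (ahead): {5eed21c, 643ae1b} — 2.
Only in 2c8e619's history (behind): {} — 0.

2 ahead, 0 behind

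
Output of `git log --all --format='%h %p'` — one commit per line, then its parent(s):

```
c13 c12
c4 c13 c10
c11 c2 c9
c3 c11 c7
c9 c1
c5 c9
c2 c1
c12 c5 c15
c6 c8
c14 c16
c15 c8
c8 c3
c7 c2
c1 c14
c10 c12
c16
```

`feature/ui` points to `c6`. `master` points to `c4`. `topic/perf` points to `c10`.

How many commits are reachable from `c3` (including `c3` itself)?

8

Walking parent pointers from c3: reachable set = {c1, c11, c14, c16, c2, c3, c7, c9}.
That is 8 commits.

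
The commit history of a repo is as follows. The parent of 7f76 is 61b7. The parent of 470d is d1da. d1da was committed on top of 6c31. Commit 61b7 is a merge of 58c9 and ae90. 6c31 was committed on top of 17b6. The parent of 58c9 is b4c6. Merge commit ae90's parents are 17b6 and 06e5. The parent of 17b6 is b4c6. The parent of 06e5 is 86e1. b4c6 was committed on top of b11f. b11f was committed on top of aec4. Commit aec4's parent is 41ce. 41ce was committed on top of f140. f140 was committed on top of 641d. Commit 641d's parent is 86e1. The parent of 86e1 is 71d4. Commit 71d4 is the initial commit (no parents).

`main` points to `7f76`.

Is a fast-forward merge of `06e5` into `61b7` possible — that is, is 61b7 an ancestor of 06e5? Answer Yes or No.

No

A fast-forward from 61b7 to 06e5 is possible iff 61b7 is an ancestor of 06e5.
Ancestors of 06e5: {06e5, 71d4, 86e1}.
61b7 is not among them, so fast-forward is not possible.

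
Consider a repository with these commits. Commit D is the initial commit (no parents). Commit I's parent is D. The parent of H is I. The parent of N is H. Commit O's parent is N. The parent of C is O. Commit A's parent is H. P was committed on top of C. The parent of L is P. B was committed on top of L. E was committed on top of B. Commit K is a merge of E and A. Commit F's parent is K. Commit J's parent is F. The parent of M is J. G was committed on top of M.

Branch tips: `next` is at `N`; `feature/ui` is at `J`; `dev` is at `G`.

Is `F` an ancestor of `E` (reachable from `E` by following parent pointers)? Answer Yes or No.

Ancestors of E: {B, C, D, E, H, I, L, N, O, P}.
F is not in that set, so it is not an ancestor of E.

No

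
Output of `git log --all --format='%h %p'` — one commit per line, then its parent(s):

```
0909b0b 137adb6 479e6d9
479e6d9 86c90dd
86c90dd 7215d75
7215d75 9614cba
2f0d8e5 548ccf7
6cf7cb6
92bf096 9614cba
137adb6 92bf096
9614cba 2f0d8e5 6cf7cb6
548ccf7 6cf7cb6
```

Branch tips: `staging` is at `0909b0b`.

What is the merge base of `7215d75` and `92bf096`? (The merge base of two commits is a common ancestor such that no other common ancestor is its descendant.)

9614cba

Ancestors of 7215d75: {2f0d8e5, 548ccf7, 6cf7cb6, 7215d75, 9614cba}.
Ancestors of 92bf096: {2f0d8e5, 548ccf7, 6cf7cb6, 92bf096, 9614cba}.
Common ancestors: {2f0d8e5, 548ccf7, 6cf7cb6, 9614cba}.
Among these, 9614cba is not an ancestor of any other common ancestor — it is the merge base.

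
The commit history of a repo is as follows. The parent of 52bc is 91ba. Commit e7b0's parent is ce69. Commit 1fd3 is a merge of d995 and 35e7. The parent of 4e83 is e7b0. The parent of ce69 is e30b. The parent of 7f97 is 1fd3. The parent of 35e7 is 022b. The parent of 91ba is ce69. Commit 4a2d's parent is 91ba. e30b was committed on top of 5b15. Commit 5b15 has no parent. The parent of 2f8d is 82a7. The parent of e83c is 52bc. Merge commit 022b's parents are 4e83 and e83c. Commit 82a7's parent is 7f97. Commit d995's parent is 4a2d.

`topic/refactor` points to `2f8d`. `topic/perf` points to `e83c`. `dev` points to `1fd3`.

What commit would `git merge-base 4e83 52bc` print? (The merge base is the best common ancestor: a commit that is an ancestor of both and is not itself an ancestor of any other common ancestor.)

ce69

Ancestors of 4e83: {4e83, 5b15, ce69, e30b, e7b0}.
Ancestors of 52bc: {52bc, 5b15, 91ba, ce69, e30b}.
Common ancestors: {5b15, ce69, e30b}.
Among these, ce69 is not an ancestor of any other common ancestor — it is the merge base.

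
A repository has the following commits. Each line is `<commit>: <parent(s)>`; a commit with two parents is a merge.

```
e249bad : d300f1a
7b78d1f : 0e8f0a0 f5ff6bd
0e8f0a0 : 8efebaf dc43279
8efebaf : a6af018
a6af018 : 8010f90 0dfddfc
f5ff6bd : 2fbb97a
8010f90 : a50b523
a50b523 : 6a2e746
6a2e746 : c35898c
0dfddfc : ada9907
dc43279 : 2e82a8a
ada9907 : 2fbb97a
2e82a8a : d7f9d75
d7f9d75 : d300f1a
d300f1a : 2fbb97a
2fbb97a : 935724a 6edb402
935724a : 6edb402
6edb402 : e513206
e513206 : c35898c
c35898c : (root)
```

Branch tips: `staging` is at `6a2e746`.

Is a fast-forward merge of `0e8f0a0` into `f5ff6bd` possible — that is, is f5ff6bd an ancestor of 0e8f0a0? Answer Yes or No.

No

A fast-forward from f5ff6bd to 0e8f0a0 is possible iff f5ff6bd is an ancestor of 0e8f0a0.
Ancestors of 0e8f0a0: {0dfddfc, 0e8f0a0, 2e82a8a, 2fbb97a, 6a2e746, 6edb402, 8010f90, 8efebaf, 935724a, a50b523, a6af018, ada9907, c35898c, d300f1a, d7f9d75, dc43279, e513206}.
f5ff6bd is not among them, so fast-forward is not possible.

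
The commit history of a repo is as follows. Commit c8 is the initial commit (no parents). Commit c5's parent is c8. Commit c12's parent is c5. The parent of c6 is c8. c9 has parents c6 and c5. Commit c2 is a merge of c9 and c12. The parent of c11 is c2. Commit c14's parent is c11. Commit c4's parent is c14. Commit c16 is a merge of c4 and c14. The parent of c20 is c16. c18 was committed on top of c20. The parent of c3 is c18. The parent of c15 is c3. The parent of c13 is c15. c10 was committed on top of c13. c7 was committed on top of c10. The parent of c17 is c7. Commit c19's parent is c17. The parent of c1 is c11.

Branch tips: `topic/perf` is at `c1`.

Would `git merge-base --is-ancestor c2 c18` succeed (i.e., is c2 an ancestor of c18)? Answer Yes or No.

Yes

Ancestors of c18 (commits reachable by following parents): {c11, c12, c14, c16, c18, c2, c20, c4, c5, c6, c8, c9}.
c2 is in that set, so it is an ancestor of c18.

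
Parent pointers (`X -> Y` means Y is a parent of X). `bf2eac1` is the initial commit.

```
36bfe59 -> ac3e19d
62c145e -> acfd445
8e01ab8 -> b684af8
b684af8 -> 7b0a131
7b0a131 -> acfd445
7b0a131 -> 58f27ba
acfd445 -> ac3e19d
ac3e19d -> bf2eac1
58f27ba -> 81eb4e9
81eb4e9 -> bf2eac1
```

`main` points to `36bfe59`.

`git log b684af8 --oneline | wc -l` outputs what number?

7

Walking parent pointers from b684af8: reachable set = {58f27ba, 7b0a131, 81eb4e9, ac3e19d, acfd445, b684af8, bf2eac1}.
That is 7 commits.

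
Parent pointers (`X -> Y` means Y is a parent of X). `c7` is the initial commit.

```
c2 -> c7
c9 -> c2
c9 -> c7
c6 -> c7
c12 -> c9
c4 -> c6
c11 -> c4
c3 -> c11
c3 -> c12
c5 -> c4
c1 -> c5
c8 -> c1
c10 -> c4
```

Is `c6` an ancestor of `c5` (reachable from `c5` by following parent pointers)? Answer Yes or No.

Ancestors of c5 (commits reachable by following parents): {c4, c5, c6, c7}.
c6 is in that set, so it is an ancestor of c5.

Yes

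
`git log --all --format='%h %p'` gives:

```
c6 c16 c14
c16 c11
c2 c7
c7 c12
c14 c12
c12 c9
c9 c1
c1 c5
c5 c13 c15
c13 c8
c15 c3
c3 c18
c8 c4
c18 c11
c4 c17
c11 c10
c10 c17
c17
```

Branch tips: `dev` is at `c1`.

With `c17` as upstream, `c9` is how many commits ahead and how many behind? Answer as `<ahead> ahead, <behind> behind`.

Reachable from c9: {c1, c10, c11, c13, c15, c17, c18, c3, c4, c5, c8, c9}.
Reachable from c17: {c17}.
Only in c9's history (ahead): {c1, c10, c11, c13, c15, c18, c3, c4, c5, c8, c9} — 11.
Only in c17's history (behind): {} — 0.

11 ahead, 0 behind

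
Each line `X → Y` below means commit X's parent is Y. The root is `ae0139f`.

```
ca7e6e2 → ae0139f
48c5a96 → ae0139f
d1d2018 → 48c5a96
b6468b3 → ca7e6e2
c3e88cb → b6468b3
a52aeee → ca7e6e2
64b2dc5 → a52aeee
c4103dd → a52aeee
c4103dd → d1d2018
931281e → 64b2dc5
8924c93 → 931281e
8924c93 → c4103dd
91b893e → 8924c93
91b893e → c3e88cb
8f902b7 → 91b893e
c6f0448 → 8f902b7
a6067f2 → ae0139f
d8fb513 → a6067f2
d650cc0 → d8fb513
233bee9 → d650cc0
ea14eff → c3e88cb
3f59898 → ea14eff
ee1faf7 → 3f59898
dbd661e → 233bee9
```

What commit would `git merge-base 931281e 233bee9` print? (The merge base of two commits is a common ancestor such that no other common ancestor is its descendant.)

ae0139f

Ancestors of 931281e: {64b2dc5, 931281e, a52aeee, ae0139f, ca7e6e2}.
Ancestors of 233bee9: {233bee9, a6067f2, ae0139f, d650cc0, d8fb513}.
Common ancestors: {ae0139f}.
The only common ancestor is ae0139f, so it is the merge base.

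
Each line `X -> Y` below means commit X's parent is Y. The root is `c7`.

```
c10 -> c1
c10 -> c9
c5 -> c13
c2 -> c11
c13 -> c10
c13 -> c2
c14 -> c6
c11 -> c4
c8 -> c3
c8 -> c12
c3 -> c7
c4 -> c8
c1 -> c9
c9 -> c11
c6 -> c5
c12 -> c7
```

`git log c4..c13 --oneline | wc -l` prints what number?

6

Reachable from c13: {c1, c10, c11, c12, c13, c2, c3, c4, c7, c8, c9}.
Reachable from c4: {c12, c3, c4, c7, c8}.
In c13's history but not c4's: {c1, c10, c11, c13, c2, c9} — 6 commits.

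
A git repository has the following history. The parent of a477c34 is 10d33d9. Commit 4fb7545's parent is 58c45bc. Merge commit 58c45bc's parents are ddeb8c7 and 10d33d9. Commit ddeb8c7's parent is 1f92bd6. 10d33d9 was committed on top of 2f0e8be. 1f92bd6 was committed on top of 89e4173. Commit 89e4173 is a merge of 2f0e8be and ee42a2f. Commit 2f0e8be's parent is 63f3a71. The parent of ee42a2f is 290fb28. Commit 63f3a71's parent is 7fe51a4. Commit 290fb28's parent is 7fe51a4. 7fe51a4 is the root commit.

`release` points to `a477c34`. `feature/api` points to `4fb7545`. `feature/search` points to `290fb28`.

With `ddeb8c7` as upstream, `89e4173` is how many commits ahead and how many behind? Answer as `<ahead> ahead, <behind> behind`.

Reachable from 89e4173: {290fb28, 2f0e8be, 63f3a71, 7fe51a4, 89e4173, ee42a2f}.
Reachable from ddeb8c7: {1f92bd6, 290fb28, 2f0e8be, 63f3a71, 7fe51a4, 89e4173, ddeb8c7, ee42a2f}.
Only in 89e4173's history (ahead): {} — 0.
Only in ddeb8c7's history (behind): {1f92bd6, ddeb8c7} — 2.

0 ahead, 2 behind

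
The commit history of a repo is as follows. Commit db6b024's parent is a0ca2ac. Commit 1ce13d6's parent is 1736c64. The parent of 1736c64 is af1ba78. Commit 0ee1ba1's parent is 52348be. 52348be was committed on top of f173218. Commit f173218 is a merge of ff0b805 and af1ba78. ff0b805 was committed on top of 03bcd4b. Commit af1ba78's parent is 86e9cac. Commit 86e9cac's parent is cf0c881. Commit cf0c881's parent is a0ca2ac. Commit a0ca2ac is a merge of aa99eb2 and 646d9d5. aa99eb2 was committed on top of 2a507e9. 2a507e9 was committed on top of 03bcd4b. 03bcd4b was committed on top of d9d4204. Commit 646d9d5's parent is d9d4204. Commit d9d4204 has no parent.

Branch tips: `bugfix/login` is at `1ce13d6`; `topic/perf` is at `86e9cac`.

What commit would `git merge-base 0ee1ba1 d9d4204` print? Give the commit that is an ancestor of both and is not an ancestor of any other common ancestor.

Ancestors of 0ee1ba1: {03bcd4b, 0ee1ba1, 2a507e9, 52348be, 646d9d5, 86e9cac, a0ca2ac, aa99eb2, af1ba78, cf0c881, d9d4204, f173218, ff0b805}.
Ancestors of d9d4204: {d9d4204}.
Common ancestors: {d9d4204}.
The only common ancestor is d9d4204, so it is the merge base.

d9d4204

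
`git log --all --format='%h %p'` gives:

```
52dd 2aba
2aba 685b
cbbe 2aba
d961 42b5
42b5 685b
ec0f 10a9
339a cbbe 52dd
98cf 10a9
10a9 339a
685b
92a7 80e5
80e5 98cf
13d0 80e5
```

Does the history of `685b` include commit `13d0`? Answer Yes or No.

Ancestors of 685b: {685b}.
13d0 is not in that set, so it is not an ancestor of 685b.

No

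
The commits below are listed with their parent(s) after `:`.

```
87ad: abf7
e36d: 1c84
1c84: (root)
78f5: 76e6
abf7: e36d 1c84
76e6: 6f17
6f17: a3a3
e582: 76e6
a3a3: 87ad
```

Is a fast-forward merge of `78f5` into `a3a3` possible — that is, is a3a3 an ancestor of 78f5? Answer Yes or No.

A fast-forward from a3a3 to 78f5 is possible iff a3a3 is an ancestor of 78f5.
Ancestors of 78f5: {1c84, 6f17, 76e6, 78f5, 87ad, a3a3, abf7, e36d}.
a3a3 is among them, so fast-forward is possible.

Yes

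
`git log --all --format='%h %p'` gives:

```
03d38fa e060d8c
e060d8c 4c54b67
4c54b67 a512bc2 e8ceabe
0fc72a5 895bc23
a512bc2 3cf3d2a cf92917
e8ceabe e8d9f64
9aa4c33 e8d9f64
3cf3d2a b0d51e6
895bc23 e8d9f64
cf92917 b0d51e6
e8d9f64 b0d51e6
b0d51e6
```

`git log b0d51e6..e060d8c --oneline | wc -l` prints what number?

Reachable from e060d8c: {3cf3d2a, 4c54b67, a512bc2, b0d51e6, cf92917, e060d8c, e8ceabe, e8d9f64}.
Reachable from b0d51e6: {b0d51e6}.
In e060d8c's history but not b0d51e6's: {3cf3d2a, 4c54b67, a512bc2, cf92917, e060d8c, e8ceabe, e8d9f64} — 7 commits.

7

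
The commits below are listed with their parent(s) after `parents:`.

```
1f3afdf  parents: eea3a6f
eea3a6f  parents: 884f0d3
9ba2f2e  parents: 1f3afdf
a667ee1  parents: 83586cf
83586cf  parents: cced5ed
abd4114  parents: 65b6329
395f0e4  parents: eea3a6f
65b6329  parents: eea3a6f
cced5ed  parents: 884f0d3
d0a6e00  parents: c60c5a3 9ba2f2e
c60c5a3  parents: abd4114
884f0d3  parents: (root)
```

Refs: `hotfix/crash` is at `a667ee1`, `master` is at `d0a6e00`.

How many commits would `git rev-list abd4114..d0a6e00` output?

Reachable from d0a6e00: {1f3afdf, 65b6329, 884f0d3, 9ba2f2e, abd4114, c60c5a3, d0a6e00, eea3a6f}.
Reachable from abd4114: {65b6329, 884f0d3, abd4114, eea3a6f}.
In d0a6e00's history but not abd4114's: {1f3afdf, 9ba2f2e, c60c5a3, d0a6e00} — 4 commits.

4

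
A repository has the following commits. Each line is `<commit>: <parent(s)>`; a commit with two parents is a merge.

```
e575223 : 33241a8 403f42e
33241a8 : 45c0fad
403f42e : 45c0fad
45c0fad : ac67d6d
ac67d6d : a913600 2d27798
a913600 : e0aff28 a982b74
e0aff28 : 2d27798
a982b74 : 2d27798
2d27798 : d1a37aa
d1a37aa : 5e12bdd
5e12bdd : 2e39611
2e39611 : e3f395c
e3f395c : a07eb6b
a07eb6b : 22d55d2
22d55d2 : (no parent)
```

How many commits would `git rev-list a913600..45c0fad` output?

Reachable from 45c0fad: {22d55d2, 2d27798, 2e39611, 45c0fad, 5e12bdd, a07eb6b, a913600, a982b74, ac67d6d, d1a37aa, e0aff28, e3f395c}.
Reachable from a913600: {22d55d2, 2d27798, 2e39611, 5e12bdd, a07eb6b, a913600, a982b74, d1a37aa, e0aff28, e3f395c}.
In 45c0fad's history but not a913600's: {45c0fad, ac67d6d} — 2 commits.

2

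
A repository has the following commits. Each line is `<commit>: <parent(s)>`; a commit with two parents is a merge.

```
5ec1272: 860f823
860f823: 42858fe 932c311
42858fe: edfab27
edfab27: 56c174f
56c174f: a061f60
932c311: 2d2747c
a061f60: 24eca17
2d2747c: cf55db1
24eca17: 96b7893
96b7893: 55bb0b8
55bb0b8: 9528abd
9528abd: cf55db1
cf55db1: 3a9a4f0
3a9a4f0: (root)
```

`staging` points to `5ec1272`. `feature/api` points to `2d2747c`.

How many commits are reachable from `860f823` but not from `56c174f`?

Reachable from 860f823: {24eca17, 2d2747c, 3a9a4f0, 42858fe, 55bb0b8, 56c174f, 860f823, 932c311, 9528abd, 96b7893, a061f60, cf55db1, edfab27}.
Reachable from 56c174f: {24eca17, 3a9a4f0, 55bb0b8, 56c174f, 9528abd, 96b7893, a061f60, cf55db1}.
In 860f823's history but not 56c174f's: {2d2747c, 42858fe, 860f823, 932c311, edfab27} — 5 commits.

5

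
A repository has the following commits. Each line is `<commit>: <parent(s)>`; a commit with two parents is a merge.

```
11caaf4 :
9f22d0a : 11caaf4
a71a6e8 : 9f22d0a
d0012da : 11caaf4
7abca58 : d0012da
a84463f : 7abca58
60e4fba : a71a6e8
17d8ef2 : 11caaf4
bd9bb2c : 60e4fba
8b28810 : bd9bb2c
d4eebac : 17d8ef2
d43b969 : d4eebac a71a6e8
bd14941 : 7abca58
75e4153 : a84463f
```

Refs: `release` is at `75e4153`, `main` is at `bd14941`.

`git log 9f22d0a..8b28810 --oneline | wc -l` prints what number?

Reachable from 8b28810: {11caaf4, 60e4fba, 8b28810, 9f22d0a, a71a6e8, bd9bb2c}.
Reachable from 9f22d0a: {11caaf4, 9f22d0a}.
In 8b28810's history but not 9f22d0a's: {60e4fba, 8b28810, a71a6e8, bd9bb2c} — 4 commits.

4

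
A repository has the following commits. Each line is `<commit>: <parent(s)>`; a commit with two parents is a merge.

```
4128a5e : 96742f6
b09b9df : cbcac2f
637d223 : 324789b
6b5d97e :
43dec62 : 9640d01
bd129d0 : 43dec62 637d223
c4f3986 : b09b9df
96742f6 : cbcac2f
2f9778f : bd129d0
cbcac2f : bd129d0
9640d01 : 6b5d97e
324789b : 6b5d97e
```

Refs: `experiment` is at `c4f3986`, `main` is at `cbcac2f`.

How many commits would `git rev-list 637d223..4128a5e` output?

6

Reachable from 4128a5e: {324789b, 4128a5e, 43dec62, 637d223, 6b5d97e, 9640d01, 96742f6, bd129d0, cbcac2f}.
Reachable from 637d223: {324789b, 637d223, 6b5d97e}.
In 4128a5e's history but not 637d223's: {4128a5e, 43dec62, 9640d01, 96742f6, bd129d0, cbcac2f} — 6 commits.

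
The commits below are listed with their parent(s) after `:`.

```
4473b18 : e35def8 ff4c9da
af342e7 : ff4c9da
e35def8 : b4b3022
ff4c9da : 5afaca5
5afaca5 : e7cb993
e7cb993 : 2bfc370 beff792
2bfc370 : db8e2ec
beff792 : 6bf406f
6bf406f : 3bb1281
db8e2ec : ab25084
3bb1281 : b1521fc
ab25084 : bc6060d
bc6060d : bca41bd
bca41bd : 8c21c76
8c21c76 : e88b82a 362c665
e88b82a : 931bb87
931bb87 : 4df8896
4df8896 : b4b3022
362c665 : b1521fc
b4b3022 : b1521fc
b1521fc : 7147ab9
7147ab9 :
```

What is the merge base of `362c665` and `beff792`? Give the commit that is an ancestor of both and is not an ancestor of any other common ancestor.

Ancestors of 362c665: {362c665, 7147ab9, b1521fc}.
Ancestors of beff792: {3bb1281, 6bf406f, 7147ab9, b1521fc, beff792}.
Common ancestors: {7147ab9, b1521fc}.
Among these, b1521fc is not an ancestor of any other common ancestor — it is the merge base.

b1521fc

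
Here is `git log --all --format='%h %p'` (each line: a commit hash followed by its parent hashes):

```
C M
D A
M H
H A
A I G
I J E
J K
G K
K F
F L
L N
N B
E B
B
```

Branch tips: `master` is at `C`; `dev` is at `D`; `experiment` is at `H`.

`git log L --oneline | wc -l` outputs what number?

Walking parent pointers from L: reachable set = {B, L, N}.
That is 3 commits.

3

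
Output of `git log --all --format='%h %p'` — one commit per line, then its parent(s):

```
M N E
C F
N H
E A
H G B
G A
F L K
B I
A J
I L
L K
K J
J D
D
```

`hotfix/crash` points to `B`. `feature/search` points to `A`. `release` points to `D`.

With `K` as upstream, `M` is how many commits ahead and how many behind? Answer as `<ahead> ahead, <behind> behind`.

Reachable from M: {A, B, D, E, G, H, I, J, K, L, M, N}.
Reachable from K: {D, J, K}.
Only in M's history (ahead): {A, B, E, G, H, I, L, M, N} — 9.
Only in K's history (behind): {} — 0.

9 ahead, 0 behind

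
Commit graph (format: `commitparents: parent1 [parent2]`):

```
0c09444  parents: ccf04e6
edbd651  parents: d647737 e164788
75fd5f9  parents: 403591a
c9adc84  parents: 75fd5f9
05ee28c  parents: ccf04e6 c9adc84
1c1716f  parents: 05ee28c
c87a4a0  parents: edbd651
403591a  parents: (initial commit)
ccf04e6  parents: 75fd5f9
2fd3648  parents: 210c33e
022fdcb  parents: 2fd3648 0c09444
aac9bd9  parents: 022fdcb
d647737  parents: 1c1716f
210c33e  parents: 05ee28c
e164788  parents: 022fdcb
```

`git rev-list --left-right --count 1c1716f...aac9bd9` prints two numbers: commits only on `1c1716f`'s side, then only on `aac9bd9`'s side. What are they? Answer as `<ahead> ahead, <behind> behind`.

1 ahead, 5 behind

Reachable from 1c1716f: {05ee28c, 1c1716f, 403591a, 75fd5f9, c9adc84, ccf04e6}.
Reachable from aac9bd9: {022fdcb, 05ee28c, 0c09444, 210c33e, 2fd3648, 403591a, 75fd5f9, aac9bd9, c9adc84, ccf04e6}.
Only in 1c1716f's history (ahead): {1c1716f} — 1.
Only in aac9bd9's history (behind): {022fdcb, 0c09444, 210c33e, 2fd3648, aac9bd9} — 5.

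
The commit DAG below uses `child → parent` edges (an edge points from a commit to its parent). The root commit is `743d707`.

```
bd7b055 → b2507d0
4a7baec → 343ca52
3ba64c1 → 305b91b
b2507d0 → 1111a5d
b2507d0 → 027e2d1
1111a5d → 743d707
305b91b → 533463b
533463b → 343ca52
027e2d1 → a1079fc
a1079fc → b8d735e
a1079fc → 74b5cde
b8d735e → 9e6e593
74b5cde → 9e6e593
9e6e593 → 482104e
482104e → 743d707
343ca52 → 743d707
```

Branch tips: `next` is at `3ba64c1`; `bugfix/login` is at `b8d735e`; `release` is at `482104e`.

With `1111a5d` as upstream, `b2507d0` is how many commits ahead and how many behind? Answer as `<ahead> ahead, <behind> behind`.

Reachable from b2507d0: {027e2d1, 1111a5d, 482104e, 743d707, 74b5cde, 9e6e593, a1079fc, b2507d0, b8d735e}.
Reachable from 1111a5d: {1111a5d, 743d707}.
Only in b2507d0's history (ahead): {027e2d1, 482104e, 74b5cde, 9e6e593, a1079fc, b2507d0, b8d735e} — 7.
Only in 1111a5d's history (behind): {} — 0.

7 ahead, 0 behind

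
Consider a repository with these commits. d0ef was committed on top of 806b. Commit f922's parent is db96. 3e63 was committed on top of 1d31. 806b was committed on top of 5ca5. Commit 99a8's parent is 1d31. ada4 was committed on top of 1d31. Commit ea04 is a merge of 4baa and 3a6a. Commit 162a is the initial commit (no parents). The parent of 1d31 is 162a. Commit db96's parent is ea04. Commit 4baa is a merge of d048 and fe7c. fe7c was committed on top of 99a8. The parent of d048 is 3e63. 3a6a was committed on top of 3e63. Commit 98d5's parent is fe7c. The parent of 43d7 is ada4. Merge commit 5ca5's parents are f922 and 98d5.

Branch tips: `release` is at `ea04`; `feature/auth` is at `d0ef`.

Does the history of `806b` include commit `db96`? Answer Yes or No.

Yes

Ancestors of 806b (commits reachable by following parents): {162a, 1d31, 3a6a, 3e63, 4baa, 5ca5, 806b, 98d5, 99a8, d048, db96, ea04, f922, fe7c}.
db96 is in that set, so it is an ancestor of 806b.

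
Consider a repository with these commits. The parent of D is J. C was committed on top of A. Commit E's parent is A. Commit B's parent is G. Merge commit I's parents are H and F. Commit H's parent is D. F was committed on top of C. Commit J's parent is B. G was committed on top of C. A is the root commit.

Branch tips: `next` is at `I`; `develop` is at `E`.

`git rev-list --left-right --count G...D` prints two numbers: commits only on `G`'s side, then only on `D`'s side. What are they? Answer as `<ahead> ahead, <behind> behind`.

Reachable from G: {A, C, G}.
Reachable from D: {A, B, C, D, G, J}.
Only in G's history (ahead): {} — 0.
Only in D's history (behind): {B, D, J} — 3.

0 ahead, 3 behind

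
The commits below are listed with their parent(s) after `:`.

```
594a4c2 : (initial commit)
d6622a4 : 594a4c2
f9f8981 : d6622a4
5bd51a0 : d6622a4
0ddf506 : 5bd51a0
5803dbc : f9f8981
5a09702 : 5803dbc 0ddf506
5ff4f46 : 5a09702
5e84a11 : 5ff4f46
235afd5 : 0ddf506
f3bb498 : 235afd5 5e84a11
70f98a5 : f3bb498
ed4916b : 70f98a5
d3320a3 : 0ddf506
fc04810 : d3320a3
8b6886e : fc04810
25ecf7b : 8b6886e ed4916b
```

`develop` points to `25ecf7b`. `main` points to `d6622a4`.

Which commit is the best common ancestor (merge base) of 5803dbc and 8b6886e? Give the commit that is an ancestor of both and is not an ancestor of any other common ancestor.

Ancestors of 5803dbc: {5803dbc, 594a4c2, d6622a4, f9f8981}.
Ancestors of 8b6886e: {0ddf506, 594a4c2, 5bd51a0, 8b6886e, d3320a3, d6622a4, fc04810}.
Common ancestors: {594a4c2, d6622a4}.
Among these, d6622a4 is not an ancestor of any other common ancestor — it is the merge base.

d6622a4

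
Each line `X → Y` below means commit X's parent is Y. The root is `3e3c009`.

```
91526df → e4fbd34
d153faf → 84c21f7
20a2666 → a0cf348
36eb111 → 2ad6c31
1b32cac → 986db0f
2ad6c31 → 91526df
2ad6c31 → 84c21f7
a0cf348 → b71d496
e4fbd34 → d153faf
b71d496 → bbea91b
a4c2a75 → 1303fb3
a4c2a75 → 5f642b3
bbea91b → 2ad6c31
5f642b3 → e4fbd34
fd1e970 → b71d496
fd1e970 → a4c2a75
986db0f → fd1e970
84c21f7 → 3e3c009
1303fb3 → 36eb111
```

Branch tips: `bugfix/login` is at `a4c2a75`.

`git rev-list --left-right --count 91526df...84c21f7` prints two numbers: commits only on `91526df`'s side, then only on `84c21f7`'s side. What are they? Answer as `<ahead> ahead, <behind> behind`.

3 ahead, 0 behind

Reachable from 91526df: {3e3c009, 84c21f7, 91526df, d153faf, e4fbd34}.
Reachable from 84c21f7: {3e3c009, 84c21f7}.
Only in 91526df's history (ahead): {91526df, d153faf, e4fbd34} — 3.
Only in 84c21f7's history (behind): {} — 0.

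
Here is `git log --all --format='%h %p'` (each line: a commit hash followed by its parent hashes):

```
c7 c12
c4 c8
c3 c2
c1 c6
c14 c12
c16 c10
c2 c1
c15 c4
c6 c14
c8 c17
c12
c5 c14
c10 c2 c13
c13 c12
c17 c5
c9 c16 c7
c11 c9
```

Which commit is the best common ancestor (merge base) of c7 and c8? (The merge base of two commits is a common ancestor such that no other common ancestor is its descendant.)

Ancestors of c7: {c12, c7}.
Ancestors of c8: {c12, c14, c17, c5, c8}.
Common ancestors: {c12}.
The only common ancestor is c12, so it is the merge base.

c12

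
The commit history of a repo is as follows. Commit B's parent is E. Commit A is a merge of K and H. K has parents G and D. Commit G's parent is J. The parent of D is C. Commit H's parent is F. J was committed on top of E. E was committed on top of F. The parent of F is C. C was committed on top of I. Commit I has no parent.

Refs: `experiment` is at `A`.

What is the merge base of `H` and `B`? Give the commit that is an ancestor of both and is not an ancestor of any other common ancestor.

Ancestors of H: {C, F, H, I}.
Ancestors of B: {B, C, E, F, I}.
Common ancestors: {C, F, I}.
Among these, F is not an ancestor of any other common ancestor — it is the merge base.

F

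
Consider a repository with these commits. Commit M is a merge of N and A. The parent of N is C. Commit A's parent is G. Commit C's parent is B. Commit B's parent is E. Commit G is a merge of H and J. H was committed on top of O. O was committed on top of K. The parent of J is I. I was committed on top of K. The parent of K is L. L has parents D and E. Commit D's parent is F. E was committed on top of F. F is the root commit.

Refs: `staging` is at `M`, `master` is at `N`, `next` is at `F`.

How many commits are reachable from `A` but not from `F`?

Reachable from A: {A, D, E, F, G, H, I, J, K, L, O}.
Reachable from F: {F}.
In A's history but not F's: {A, D, E, G, H, I, J, K, L, O} — 10 commits.

10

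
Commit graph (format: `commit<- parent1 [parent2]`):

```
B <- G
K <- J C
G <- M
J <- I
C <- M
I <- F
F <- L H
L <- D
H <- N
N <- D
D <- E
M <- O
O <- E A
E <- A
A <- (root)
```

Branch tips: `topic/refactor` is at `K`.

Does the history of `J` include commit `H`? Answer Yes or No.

Ancestors of J (commits reachable by following parents): {A, D, E, F, H, I, J, L, N}.
H is in that set, so it is an ancestor of J.

Yes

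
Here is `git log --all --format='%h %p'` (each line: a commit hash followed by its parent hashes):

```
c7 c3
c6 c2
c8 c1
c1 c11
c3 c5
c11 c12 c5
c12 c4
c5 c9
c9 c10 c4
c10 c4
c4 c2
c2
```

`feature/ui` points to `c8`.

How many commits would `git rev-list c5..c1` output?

Reachable from c1: {c1, c10, c11, c12, c2, c4, c5, c9}.
Reachable from c5: {c10, c2, c4, c5, c9}.
In c1's history but not c5's: {c1, c11, c12} — 3 commits.

3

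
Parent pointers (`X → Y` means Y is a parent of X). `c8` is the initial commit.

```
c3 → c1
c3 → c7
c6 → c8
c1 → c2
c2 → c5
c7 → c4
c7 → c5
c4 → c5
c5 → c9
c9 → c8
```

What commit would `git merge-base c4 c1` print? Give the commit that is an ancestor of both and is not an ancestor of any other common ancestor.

c5

Ancestors of c4: {c4, c5, c8, c9}.
Ancestors of c1: {c1, c2, c5, c8, c9}.
Common ancestors: {c5, c8, c9}.
Among these, c5 is not an ancestor of any other common ancestor — it is the merge base.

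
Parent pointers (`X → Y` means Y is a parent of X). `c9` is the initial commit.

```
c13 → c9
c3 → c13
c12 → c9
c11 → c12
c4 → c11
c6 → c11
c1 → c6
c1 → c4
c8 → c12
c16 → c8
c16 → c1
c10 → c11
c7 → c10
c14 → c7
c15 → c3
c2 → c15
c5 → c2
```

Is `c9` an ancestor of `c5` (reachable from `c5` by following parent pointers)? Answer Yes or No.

Yes

Ancestors of c5 (commits reachable by following parents): {c13, c15, c2, c3, c5, c9}.
c9 is in that set, so it is an ancestor of c5.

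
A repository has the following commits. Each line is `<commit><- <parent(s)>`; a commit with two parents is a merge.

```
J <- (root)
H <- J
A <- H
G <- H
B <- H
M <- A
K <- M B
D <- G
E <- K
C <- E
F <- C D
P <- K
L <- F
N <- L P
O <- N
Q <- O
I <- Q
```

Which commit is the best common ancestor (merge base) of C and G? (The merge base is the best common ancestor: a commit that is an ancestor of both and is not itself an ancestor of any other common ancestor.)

H

Ancestors of C: {A, B, C, E, H, J, K, M}.
Ancestors of G: {G, H, J}.
Common ancestors: {H, J}.
Among these, H is not an ancestor of any other common ancestor — it is the merge base.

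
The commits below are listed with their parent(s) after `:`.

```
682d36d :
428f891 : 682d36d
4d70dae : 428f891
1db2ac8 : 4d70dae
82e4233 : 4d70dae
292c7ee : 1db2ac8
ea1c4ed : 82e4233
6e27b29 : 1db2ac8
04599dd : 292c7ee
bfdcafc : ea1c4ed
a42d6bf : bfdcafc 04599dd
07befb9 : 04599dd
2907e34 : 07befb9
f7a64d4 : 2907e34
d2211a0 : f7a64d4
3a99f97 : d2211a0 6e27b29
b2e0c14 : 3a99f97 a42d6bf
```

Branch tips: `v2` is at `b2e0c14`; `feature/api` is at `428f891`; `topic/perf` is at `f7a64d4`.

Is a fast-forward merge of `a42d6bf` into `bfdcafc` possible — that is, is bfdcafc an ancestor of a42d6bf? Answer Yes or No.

A fast-forward from bfdcafc to a42d6bf is possible iff bfdcafc is an ancestor of a42d6bf.
Ancestors of a42d6bf: {04599dd, 1db2ac8, 292c7ee, 428f891, 4d70dae, 682d36d, 82e4233, a42d6bf, bfdcafc, ea1c4ed}.
bfdcafc is among them, so fast-forward is possible.

Yes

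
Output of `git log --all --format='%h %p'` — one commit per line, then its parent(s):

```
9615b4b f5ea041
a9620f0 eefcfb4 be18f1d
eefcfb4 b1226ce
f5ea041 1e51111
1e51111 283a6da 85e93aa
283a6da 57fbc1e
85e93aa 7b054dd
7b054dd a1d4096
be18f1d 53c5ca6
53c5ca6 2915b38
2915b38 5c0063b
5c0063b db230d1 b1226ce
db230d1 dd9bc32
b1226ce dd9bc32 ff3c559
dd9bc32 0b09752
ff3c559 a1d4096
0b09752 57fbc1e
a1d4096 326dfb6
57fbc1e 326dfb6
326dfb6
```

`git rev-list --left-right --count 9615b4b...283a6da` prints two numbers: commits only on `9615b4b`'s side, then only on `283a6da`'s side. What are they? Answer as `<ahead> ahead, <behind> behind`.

6 ahead, 0 behind

Reachable from 9615b4b: {1e51111, 283a6da, 326dfb6, 57fbc1e, 7b054dd, 85e93aa, 9615b4b, a1d4096, f5ea041}.
Reachable from 283a6da: {283a6da, 326dfb6, 57fbc1e}.
Only in 9615b4b's history (ahead): {1e51111, 7b054dd, 85e93aa, 9615b4b, a1d4096, f5ea041} — 6.
Only in 283a6da's history (behind): {} — 0.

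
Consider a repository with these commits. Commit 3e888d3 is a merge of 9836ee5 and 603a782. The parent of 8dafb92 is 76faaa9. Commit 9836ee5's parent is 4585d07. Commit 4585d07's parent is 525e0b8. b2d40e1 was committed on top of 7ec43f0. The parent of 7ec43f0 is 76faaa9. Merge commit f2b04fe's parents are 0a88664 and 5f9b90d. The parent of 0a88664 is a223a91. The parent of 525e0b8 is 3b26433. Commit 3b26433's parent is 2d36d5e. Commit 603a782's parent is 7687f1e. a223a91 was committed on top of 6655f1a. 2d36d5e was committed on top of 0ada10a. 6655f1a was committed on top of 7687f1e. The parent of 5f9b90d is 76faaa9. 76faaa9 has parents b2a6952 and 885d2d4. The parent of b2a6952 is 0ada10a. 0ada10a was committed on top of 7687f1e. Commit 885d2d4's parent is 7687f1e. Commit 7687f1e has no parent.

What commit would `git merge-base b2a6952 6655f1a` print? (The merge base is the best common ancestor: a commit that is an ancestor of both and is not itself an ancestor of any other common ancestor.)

7687f1e

Ancestors of b2a6952: {0ada10a, 7687f1e, b2a6952}.
Ancestors of 6655f1a: {6655f1a, 7687f1e}.
Common ancestors: {7687f1e}.
The only common ancestor is 7687f1e, so it is the merge base.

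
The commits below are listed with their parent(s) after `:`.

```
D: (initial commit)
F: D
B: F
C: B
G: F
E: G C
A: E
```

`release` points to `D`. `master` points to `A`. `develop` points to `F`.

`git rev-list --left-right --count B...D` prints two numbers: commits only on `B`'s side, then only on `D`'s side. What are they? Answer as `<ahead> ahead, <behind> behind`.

2 ahead, 0 behind

Reachable from B: {B, D, F}.
Reachable from D: {D}.
Only in B's history (ahead): {B, F} — 2.
Only in D's history (behind): {} — 0.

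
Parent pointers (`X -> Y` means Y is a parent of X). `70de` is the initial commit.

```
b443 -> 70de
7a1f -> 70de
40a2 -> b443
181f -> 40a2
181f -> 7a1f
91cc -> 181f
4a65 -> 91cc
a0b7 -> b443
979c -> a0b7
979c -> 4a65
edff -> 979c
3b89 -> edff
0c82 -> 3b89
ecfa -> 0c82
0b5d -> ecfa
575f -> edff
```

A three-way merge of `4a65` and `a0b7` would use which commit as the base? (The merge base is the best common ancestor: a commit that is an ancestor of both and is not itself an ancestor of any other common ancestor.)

b443

Ancestors of 4a65: {181f, 40a2, 4a65, 70de, 7a1f, 91cc, b443}.
Ancestors of a0b7: {70de, a0b7, b443}.
Common ancestors: {70de, b443}.
Among these, b443 is not an ancestor of any other common ancestor — it is the merge base.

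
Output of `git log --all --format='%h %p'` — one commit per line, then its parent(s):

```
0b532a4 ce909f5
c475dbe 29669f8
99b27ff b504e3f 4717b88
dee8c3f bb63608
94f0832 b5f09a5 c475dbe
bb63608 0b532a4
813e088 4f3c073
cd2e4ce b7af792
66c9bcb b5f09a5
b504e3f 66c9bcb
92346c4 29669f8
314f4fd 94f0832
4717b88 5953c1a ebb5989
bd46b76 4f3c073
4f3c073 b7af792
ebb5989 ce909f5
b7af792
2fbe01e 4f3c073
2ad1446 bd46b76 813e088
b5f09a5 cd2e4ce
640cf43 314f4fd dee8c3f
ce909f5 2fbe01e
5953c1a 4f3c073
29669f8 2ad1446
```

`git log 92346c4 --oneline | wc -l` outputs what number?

Walking parent pointers from 92346c4: reachable set = {29669f8, 2ad1446, 4f3c073, 813e088, 92346c4, b7af792, bd46b76}.
That is 7 commits.

7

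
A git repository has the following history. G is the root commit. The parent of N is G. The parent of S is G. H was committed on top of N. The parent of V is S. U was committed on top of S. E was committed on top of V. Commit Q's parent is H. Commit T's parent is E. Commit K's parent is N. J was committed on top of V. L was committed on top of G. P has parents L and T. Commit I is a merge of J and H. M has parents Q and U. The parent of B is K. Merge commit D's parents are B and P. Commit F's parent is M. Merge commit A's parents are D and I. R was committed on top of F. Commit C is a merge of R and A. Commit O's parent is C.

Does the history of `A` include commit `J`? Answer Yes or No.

Yes

Ancestors of A (commits reachable by following parents): {A, B, D, E, G, H, I, J, K, L, N, P, S, T, V}.
J is in that set, so it is an ancestor of A.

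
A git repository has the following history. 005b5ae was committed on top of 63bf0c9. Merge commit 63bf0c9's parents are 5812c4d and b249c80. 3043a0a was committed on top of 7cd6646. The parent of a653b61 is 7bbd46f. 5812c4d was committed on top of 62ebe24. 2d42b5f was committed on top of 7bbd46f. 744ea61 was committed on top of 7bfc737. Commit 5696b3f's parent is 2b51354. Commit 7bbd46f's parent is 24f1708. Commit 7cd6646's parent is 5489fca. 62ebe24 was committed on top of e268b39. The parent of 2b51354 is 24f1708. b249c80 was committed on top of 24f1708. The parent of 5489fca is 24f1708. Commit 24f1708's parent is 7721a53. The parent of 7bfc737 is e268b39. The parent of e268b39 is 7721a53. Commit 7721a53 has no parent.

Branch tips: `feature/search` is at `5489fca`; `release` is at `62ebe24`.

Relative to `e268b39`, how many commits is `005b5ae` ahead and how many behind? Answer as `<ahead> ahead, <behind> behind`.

Reachable from 005b5ae: {005b5ae, 24f1708, 5812c4d, 62ebe24, 63bf0c9, 7721a53, b249c80, e268b39}.
Reachable from e268b39: {7721a53, e268b39}.
Only in 005b5ae's history (ahead): {005b5ae, 24f1708, 5812c4d, 62ebe24, 63bf0c9, b249c80} — 6.
Only in e268b39's history (behind): {} — 0.

6 ahead, 0 behind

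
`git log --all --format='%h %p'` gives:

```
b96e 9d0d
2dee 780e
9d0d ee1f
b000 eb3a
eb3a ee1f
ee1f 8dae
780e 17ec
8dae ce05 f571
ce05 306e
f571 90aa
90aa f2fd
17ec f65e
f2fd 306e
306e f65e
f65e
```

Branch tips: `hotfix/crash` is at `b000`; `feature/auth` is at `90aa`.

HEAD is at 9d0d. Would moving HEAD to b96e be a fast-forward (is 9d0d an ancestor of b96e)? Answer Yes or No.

Yes

A fast-forward from 9d0d to b96e is possible iff 9d0d is an ancestor of b96e.
Ancestors of b96e: {306e, 8dae, 90aa, 9d0d, b96e, ce05, ee1f, f2fd, f571, f65e}.
9d0d is among them, so fast-forward is possible.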